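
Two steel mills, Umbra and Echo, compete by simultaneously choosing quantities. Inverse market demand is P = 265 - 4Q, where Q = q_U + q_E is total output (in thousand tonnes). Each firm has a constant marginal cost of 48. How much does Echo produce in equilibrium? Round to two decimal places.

Each firm earns π_i = (265 - 4Q)q_i - 48q_i.
Setting ∂π_i/∂q_i = 0 with rivals' quantities fixed: 217 - 8q_i - 4q_j = 0.
With identical firms every q_j equals q_i, so q_j = q_i and 217 = 12q_i, giving q_i = 217/12.

18.08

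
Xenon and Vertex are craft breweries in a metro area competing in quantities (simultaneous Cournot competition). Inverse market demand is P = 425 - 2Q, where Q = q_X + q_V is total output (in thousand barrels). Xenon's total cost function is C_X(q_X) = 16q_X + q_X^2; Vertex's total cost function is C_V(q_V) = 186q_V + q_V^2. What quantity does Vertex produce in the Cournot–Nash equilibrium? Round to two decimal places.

19.25

Xenon's profit: π_X = (425 - 2Q)q_X - (16q_X + q_X²). Setting ∂π_X/∂q_X = 0: 409 - 6q_X - 2(q_V) = 0.
Vertex's profit: π_V = (425 - 2Q)q_V - (186q_V + q_V²). Setting ∂π_V/∂q_V = 0: 239 - 6q_V - 2(q_X) = 0.
Rearranging gives the reaction functions q_X = (409 - 2q_V)/6 and q_V = (239 - 2q_X)/6.
Substituting one into the other gives q_X = 247/4 and q_V = 77/4.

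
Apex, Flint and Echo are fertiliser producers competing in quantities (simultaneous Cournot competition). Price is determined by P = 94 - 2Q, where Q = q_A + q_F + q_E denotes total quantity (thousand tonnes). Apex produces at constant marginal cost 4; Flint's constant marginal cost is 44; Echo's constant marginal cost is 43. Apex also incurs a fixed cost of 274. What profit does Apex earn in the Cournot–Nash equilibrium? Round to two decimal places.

618.53

Apex's profit: π_A = (94 - 2Q)q_A - (4q_A). Setting ∂π_A/∂q_A = 0: 90 - 4q_A - 2(q_F + q_E) = 0.
Flint's first-order condition: 50 - 4q_F - 2(q_A + q_E) = 0.
Echo's profit: π_E = (94 - 2Q)q_E - (43q_E). Setting ∂π_E/∂q_E = 0: 51 - 4q_E - 2(q_A + q_F) = 0.
Summing all 3 equations gives 191 − 8Q = 0, hence Q = 191/8.
Back-substituting: q_A = (90 − 191/4)/2 = 169/8, q_F = (50 − 191/4)/2 = 9/8, q_E = (51 − 191/4)/2 = 13/8.
Price P = 94 - 2·(191/8) = 185/4.
Apex's profit: (185/4 - 4)·(169/8) - 274 = 618.5313.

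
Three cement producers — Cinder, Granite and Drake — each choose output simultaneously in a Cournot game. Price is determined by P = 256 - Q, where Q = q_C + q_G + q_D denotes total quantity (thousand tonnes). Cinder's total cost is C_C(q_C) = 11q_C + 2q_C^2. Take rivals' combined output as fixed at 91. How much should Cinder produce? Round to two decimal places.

25.67

With rivals' combined output fixed at 91, Cinder's profit is π_C = (256 - 91 - q_C)q_C - (11q_C + 2q_C²) = (165 - q_C)q_C - (11q_C + 2q_C²).
∂π_C/∂q_C = 154 - 6q_C = 0, so q_C = 77/3.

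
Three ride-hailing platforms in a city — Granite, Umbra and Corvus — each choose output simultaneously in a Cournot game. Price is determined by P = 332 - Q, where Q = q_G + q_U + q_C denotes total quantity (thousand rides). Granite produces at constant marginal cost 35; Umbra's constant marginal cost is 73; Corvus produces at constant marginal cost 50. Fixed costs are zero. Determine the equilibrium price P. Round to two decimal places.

Granite's profit: π_G = (332 - Q)q_G - (35q_G). Setting ∂π_G/∂q_G = 0: 297 - 2q_G - (q_U + q_C) = 0.
Umbra's profit: π_U = (332 - Q)q_U - (73q_U). Setting ∂π_U/∂q_U = 0: 259 - 2q_U - (q_G + q_C) = 0.
Corvus's first-order condition: 282 - 2q_C - (q_G + q_U) = 0.
Adding the 3 conditions: 838 − 2Q − 2Q = 0, i.e. Q = 419/2.
Back-substituting: q_G = (297 − 419/2) = 175/2, q_U = (259 − 419/2) = 99/2, q_C = (282 − 419/2) = 145/2.
Total output Q = 419/2, so price P = 332 - 419/2 = 245/2.

122.50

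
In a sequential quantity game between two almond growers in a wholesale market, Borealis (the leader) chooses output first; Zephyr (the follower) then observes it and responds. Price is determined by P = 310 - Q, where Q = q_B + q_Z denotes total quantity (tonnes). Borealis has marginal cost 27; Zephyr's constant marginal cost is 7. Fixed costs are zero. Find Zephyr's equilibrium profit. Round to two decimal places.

The follower Zephyr best-responds to any q_B: π_Z = (310 - Q)q_Z - 7q_Z.
Setting the follower's marginal profit to zero, 303 - q_B - 2q_Z = 0, i.e. q_Z = (303 - q_B)/2.
The leader anticipates this reaction. Substituting into P = 310 - Q gives P = 317/2 - (1/2)q_B, so π_B = (317/2 - (1/2)q_B)q_B - 27q_B.
Maximising: ∂π_B/∂q_B = 263/2 - q_B = 0, giving q_B = 263/2.
Then q_Z = (303 - 263/2)/2 = 343/4.
Price P = 310 - 869/4 = 371/4.
Zephyr's profit: (371/4 - 7)·(343/4) = 7353.0625.

7353.06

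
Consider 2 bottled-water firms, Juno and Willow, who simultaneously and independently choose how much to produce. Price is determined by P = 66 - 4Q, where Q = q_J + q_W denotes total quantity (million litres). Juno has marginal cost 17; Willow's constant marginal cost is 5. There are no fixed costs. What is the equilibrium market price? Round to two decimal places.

Juno's profit: π_J = (66 - 4Q)q_J - (17q_J). Setting ∂π_J/∂q_J = 0: 49 - 8q_J - 4(q_W) = 0.
Willow's first-order condition: 61 - 8q_W - 4(q_J) = 0.
So q_J = (49 - 4q_W)/8 and q_W = (61 - 4q_J)/8.
Substituting one into the other gives q_J = 37/12 and q_W = 73/12.
Total output Q = 55/6, so price P = 66 - 4·(55/6) = 88/3.

29.33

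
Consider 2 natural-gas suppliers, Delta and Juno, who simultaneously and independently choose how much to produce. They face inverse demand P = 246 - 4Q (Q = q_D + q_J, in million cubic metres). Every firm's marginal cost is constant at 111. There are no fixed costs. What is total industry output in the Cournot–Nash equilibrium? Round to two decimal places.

Each firm earns π_i = (246 - 4Q)q_i - 111q_i.
Setting ∂π_i/∂q_i = 0 with rivals' quantities fixed: 135 - 8q_i - 4q_j = 0.
With identical firms every q_j equals q_i, so q_j = q_i and 135 = 12q_i, giving q_i = 45/4.
Total output Q = 45/4 + 45/4 = 45/2.

22.50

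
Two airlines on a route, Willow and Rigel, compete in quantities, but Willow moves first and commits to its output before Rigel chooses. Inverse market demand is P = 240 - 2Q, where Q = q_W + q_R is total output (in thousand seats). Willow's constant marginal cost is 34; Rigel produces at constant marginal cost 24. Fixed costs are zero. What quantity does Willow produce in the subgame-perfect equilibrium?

49

The follower Rigel best-responds to any q_W: π_R = (240 - 2Q)q_R - 24q_R.
∂π_R/∂q_R = 216 - 2q_W - 4q_R = 0 gives the reaction function q_R = (216 - 2q_W)/4.
Willow substitutes q_R(q_W) into its own profit: π_W = q_W(240 - 2q_W - (216 - 2q_W)/2) - 34q_W = (132 - q_W)q_W - 34q_W.
Leader FOC: 98 - 2q_W = 0, so q_W = 49.
Then q_R = (216 - 2·49)/4 = 59/2.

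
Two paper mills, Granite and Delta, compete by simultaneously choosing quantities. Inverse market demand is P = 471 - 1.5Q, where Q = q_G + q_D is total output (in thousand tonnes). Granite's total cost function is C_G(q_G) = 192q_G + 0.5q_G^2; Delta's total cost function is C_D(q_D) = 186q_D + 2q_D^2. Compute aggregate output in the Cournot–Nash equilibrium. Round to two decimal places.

Granite's profit: π_G = (471 - 1.5Q)q_G - (192q_G + (1/2)q_G²). Setting ∂π_G/∂q_G = 0: 279 - 4q_G - (3/2)(q_D) = 0.
Delta's first-order condition: 285 - 7q_D - (3/2)(q_G) = 0.
Best responses: q_G = (279 - (3/2)q_D)/4, q_D = (285 - (3/2)q_G)/7.
Solving the pair: q_G = 59.2427, q_D = 28.0194.
Total output Q = 59.2427 + 28.0194 = 87.2621.

87.26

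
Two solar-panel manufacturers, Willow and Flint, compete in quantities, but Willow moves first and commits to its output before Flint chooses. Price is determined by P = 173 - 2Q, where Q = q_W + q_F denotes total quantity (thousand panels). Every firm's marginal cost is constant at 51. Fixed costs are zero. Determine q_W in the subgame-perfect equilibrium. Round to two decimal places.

30.50

Solve by backward induction. Given q_W, the follower Flint maximises π_F = (173 - 2q_W - 2q_F)q_F - 51q_F.
Follower FOC: 122 - 2q_W - 4q_F = 0, so q_F(q_W) = (122 - 2q_W)/4.
Willow substitutes q_F(q_W) into its own profit: π_W = q_W(173 - 2q_W - (122 - 2q_W)/2) - 51q_W = (112 - q_W)q_W - 51q_W.
The leader's first-order condition 61 - 2q_W = 0 yields q_W = 61/2.
Then q_F = (122 - 2·(61/2))/4 = 61/4.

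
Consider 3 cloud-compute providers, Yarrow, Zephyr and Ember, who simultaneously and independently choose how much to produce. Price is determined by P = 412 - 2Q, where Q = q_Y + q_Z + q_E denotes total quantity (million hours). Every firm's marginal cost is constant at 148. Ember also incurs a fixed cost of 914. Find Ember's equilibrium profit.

1264

A representative firm's profit is π_i = q_i(412 - 2Q) - 148q_i.
First-order condition (treating rivals' output as given): 264 - 4q_i - 2·Σ_{j≠i} q_j = 0.
By symmetry each firm produces the same amount; substituting Σ_{j≠i} q_j = 2q_i yields q_i = 264/8 = 33.
Price P = 412 - 2·99 = 214.
Ember's profit: (214 - 148)·33 - 914 = 1264.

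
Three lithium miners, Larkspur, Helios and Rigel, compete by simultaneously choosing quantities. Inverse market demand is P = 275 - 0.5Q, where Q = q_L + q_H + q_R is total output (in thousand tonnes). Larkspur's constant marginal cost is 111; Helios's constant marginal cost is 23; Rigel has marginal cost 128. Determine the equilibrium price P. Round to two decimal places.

Larkspur's profit: π_L = (275 - 0.5Q)q_L - (111q_L). Setting ∂π_L/∂q_L = 0: 164 - q_L - (1/2)(q_H + q_R) = 0.
Helios's profit: π_H = (275 - 0.5Q)q_H - (23q_H). Setting ∂π_H/∂q_H = 0: 252 - q_H - (1/2)(q_L + q_R) = 0.
Rigel's profit: π_R = (275 - 0.5Q)q_R - (128q_R). Setting ∂π_R/∂q_R = 0: 147 - q_R - (1/2)(q_L + q_H) = 0.
Summing all 3 equations gives 563 − 2Q = 0, hence Q = 563/2.
Back-substituting: q_L = (164 − 563/4)/(1/2) = 93/2, q_H = (252 − 563/4)/(1/2) = 445/2, q_R = (147 − 563/4)/(1/2) = 25/2.
Total output Q = 563/2, so price P = 275 - (1/2)·(563/2) = 537/4.

134.25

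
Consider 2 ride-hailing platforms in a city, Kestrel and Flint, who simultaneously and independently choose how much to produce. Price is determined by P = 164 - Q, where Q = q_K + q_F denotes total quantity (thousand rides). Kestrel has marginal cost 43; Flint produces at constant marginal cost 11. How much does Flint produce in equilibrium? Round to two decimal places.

61.67

Kestrel's profit: π_K = (164 - Q)q_K - (43q_K). Setting ∂π_K/∂q_K = 0: 121 - 2q_K - (q_F) = 0.
Flint's first-order condition: 153 - 2q_F - (q_K) = 0.
Rearranging gives the reaction functions q_K = (121 - q_F)/2 and q_F = (153 - q_K)/2.
Solving the pair: q_K = 89/3, q_F = 185/3.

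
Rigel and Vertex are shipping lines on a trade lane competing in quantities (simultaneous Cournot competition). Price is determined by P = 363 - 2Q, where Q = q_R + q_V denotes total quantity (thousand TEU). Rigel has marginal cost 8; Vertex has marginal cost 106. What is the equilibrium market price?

Rigel's profit: π_R = (363 - 2Q)q_R - (8q_R). Setting ∂π_R/∂q_R = 0: 355 - 4q_R - 2(q_V) = 0.
Vertex's profit: π_V = (363 - 2Q)q_V - (106q_V). Setting ∂π_V/∂q_V = 0: 257 - 4q_V - 2(q_R) = 0.
So q_R = (355 - 2q_V)/4 and q_V = (257 - 2q_R)/4.
Substituting one into the other gives q_R = 151/2 and q_V = 53/2.
Total output Q = 102, so price P = 363 - 2·102 = 159.

159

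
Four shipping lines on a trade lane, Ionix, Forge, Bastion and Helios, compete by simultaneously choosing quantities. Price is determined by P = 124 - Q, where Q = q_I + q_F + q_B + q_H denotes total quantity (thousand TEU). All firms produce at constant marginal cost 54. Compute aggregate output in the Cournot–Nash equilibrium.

A representative firm's profit is π_i = q_i(124 - Q) - 54q_i.
First-order condition (treating rivals' output as given): 70 - 2q_i - Σ_{j≠i} q_j = 0.
By symmetry each firm produces the same amount; substituting Σ_{j≠i} q_j = 3q_i yields q_i = 70/5 = 14.
Total output Q = 14 + 14 + 14 + 14 = 56.

56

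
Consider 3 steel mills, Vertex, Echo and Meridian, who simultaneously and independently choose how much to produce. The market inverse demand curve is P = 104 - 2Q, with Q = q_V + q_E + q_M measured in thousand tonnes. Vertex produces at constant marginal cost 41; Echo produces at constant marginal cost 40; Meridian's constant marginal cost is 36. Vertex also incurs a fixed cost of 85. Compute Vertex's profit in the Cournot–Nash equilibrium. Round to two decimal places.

16.53

Vertex's profit: π_V = (104 - 2Q)q_V - (41q_V). Setting ∂π_V/∂q_V = 0: 63 - 4q_V - 2(q_E + q_M) = 0.
Echo's profit: π_E = (104 - 2Q)q_E - (40q_E). Setting ∂π_E/∂q_E = 0: 64 - 4q_E - 2(q_V + q_M) = 0.
Meridian's profit: π_M = (104 - 2Q)q_M - (36q_M). Setting ∂π_M/∂q_M = 0: 68 - 4q_M - 2(q_V + q_E) = 0.
Adding the 3 first-order conditions: 195 − 8Q = 0, so Q = 195/8.
Back-substituting: q_V = (63 − 195/4)/2 = 57/8, q_E = (64 − 195/4)/2 = 61/8, q_M = (68 − 195/4)/2 = 77/8.
Price P = 104 - 2·(195/8) = 221/4.
Vertex's profit: (221/4 - 41)·(57/8) - 85 = 529/32.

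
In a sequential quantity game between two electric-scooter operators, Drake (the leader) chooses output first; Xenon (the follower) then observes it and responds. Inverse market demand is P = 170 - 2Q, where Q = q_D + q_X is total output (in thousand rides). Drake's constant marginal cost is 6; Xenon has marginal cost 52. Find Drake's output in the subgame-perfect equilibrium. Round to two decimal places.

The follower Xenon best-responds to any q_D: π_X = (170 - 2Q)q_X - 52q_X.
∂π_X/∂q_X = 118 - 2q_D - 4q_X = 0 gives the reaction function q_X = (118 - 2q_D)/4.
Drake substitutes q_X(q_D) into its own profit: π_D = q_D(170 - 2q_D - (118 - 2q_D)/2) - 6q_D = (111 - q_D)q_D - 6q_D.
The leader's first-order condition 105 - 2q_D = 0 yields q_D = 105/2.
Then q_X = (118 - 2·(105/2))/4 = 13/4.

52.50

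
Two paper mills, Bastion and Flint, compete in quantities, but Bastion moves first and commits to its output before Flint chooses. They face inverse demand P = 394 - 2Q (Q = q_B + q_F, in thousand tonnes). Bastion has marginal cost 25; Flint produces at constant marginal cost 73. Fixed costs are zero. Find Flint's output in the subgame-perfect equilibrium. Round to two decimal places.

28.13

Solve by backward induction. Given q_B, the follower Flint maximises π_F = (394 - 2q_B - 2q_F)q_F - 73q_F.
Setting the follower's marginal profit to zero, 321 - 2q_B - 4q_F = 0, i.e. q_F = (321 - 2q_B)/4.
Bastion substitutes q_F(q_B) into its own profit: π_B = q_B(394 - 2q_B - (321 - 2q_B)/2) - 25q_B = (467/2 - q_B)q_B - 25q_B.
Leader FOC: 417/2 - 2q_B = 0, so q_B = 417/4.
Then q_F = (321 - 2·(417/4))/4 = 225/8.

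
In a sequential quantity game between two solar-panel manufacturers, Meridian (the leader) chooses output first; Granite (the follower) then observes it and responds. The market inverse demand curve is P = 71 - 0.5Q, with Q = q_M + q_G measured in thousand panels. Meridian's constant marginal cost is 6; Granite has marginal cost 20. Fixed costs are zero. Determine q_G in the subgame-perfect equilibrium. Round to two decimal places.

The follower Granite best-responds to any q_M: π_G = (71 - 0.5Q)q_G - 20q_G.
Setting the follower's marginal profit to zero, 51 - (1/2)q_M - q_G = 0, i.e. q_G = (51 - (1/2)q_M).
Meridian substitutes q_G(q_M) into its own profit: π_M = q_M(71 - (1/2)q_M - (51 - (1/2)q_M)/2) - 6q_M = (91/2 - (1/4)q_M)q_M - 6q_M.
Maximising: ∂π_M/∂q_M = 79/2 - (1/2)q_M = 0, giving q_M = 79.
Then q_G = (51 - (1/2)·79) = 23/2.

11.50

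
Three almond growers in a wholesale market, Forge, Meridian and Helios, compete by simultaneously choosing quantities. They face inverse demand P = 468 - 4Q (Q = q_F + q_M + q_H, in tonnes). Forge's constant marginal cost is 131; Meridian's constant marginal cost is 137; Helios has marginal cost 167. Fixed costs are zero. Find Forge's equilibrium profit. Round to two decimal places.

2244.39

Forge's profit: π_F = (468 - 4Q)q_F - (131q_F). Setting ∂π_F/∂q_F = 0: 337 - 8q_F - 4(q_M + q_H) = 0.
Meridian's first-order condition: 331 - 8q_M - 4(q_F + q_H) = 0.
Helios's first-order condition: 301 - 8q_H - 4(q_F + q_M) = 0.
Adding the 3 first-order conditions: 969 − 16Q = 0, so Q = 969/16.
Back-substituting: q_F = (337 − 969/4)/4 = 379/16, q_M = (331 − 969/4)/4 = 355/16, q_H = (301 − 969/4)/4 = 235/16.
Price P = 468 - 4·(969/16) = 903/4.
Forge's profit: (903/4 - 131)·(379/16) = 2244.3906.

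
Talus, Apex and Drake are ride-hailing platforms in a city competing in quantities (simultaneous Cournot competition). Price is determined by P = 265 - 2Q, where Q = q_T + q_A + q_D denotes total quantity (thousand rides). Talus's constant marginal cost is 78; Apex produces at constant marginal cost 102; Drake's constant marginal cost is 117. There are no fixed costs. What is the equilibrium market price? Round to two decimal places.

140.50

Talus's profit: π_T = (265 - 2Q)q_T - (78q_T). Setting ∂π_T/∂q_T = 0: 187 - 4q_T - 2(q_A + q_D) = 0.
Apex's first-order condition: 163 - 4q_A - 2(q_T + q_D) = 0.
Drake's first-order condition: 148 - 4q_D - 2(q_T + q_A) = 0.
Adding the 3 first-order conditions: 498 − 8Q = 0, so Q = 249/4.
Back-substituting: q_T = (187 − 249/2)/2 = 125/4, q_A = (163 − 249/2)/2 = 77/4, q_D = (148 − 249/2)/2 = 47/4.
Total output Q = 249/4, so price P = 265 - 2·(249/4) = 281/2.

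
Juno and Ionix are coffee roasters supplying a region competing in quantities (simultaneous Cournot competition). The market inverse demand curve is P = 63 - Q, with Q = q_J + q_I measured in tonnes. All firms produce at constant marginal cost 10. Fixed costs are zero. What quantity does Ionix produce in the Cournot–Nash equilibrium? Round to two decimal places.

17.67

A representative firm's profit is π_i = q_i(63 - Q) - 10q_i.
First-order condition (treating rivals' output as given): 53 - 2q_i - q_j = 0.
By symmetry each firm produces the same amount; substituting q_j = q_i yields q_i = 53/3.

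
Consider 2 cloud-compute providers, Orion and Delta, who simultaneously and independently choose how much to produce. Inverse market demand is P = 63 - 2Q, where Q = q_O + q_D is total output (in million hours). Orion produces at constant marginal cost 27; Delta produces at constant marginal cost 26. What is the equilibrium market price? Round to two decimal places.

38.67

Orion's profit: π_O = (63 - 2Q)q_O - (27q_O). Setting ∂π_O/∂q_O = 0: 36 - 4q_O - 2(q_D) = 0.
Delta's first-order condition: 37 - 4q_D - 2(q_O) = 0.
Best responses: q_O = (36 - 2q_D)/4, q_D = (37 - 2q_O)/4.
Substituting one into the other gives q_O = 35/6 and q_D = 19/3.
Total output Q = 73/6, so price P = 63 - 2·(73/6) = 116/3.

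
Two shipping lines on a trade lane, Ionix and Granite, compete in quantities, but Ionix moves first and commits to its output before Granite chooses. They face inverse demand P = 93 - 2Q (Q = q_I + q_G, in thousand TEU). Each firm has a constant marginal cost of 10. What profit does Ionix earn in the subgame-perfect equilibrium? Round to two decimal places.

430.56

Solve by backward induction. Given q_I, the follower Granite maximises π_G = (93 - 2q_I - 2q_G)q_G - 10q_G.
∂π_G/∂q_G = 83 - 2q_I - 4q_G = 0 gives the reaction function q_G = (83 - 2q_I)/4.
Ionix substitutes q_G(q_I) into its own profit: π_I = q_I(93 - 2q_I - (83 - 2q_I)/2) - 10q_I = (103/2 - q_I)q_I - 10q_I.
Leader FOC: 83/2 - 2q_I = 0, so q_I = 83/4.
Then q_G = (83 - 2·(83/4))/4 = 83/8.
Price P = 93 - 2·(249/8) = 123/4.
Ionix's profit: (123/4 - 10)·(83/4) = 430.5625.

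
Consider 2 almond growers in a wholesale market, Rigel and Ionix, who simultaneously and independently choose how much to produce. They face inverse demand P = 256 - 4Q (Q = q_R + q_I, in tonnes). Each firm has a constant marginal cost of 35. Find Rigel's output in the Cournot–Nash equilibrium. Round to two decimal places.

Each firm earns π_i = (256 - 4Q)q_i - 35q_i.
First-order condition (treating rivals' output as given): 221 - 8q_i - 4q_j = 0.
By symmetry each firm produces the same amount; substituting q_j = q_i yields q_i = 221/12.

18.42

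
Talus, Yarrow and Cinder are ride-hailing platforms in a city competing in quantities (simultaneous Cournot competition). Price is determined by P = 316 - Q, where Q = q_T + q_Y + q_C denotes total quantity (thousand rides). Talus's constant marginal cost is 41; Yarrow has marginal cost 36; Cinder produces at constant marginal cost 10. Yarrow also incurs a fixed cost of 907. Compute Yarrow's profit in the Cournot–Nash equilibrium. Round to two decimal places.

Talus's profit: π_T = (316 - Q)q_T - (41q_T). Setting ∂π_T/∂q_T = 0: 275 - 2q_T - (q_Y + q_C) = 0.
Yarrow's profit: π_Y = (316 - Q)q_Y - (36q_Y). Setting ∂π_Y/∂q_Y = 0: 280 - 2q_Y - (q_T + q_C) = 0.
Cinder's profit: π_C = (316 - Q)q_C - (10q_C). Setting ∂π_C/∂q_C = 0: 306 - 2q_C - (q_T + q_Y) = 0.
Adding the 3 first-order conditions: 861 − 4Q = 0, so Q = 861/4.
Back-substituting: q_T = (275 − 861/4) = 239/4, q_Y = (280 − 861/4) = 259/4, q_C = (306 − 861/4) = 363/4.
Price P = 316 - 861/4 = 403/4.
Yarrow's profit: (403/4 - 36)·(259/4) - 907 = 3285.5625.

3285.56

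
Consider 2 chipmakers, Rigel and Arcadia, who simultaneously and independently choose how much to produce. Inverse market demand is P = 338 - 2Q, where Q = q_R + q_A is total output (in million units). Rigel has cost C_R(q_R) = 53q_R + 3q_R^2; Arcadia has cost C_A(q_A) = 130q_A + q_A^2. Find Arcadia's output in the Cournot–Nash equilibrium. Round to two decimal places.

26.96

Rigel's profit: π_R = (338 - 2Q)q_R - (53q_R + 3q_R²). Setting ∂π_R/∂q_R = 0: 285 - 10q_R - 2(q_A) = 0.
Arcadia's first-order condition: 208 - 6q_A - 2(q_R) = 0.
Rearranging gives the reaction functions q_R = (285 - 2q_A)/10 and q_A = (208 - 2q_R)/6.
Substituting one into the other gives q_R = 647/28 and q_A = 755/28.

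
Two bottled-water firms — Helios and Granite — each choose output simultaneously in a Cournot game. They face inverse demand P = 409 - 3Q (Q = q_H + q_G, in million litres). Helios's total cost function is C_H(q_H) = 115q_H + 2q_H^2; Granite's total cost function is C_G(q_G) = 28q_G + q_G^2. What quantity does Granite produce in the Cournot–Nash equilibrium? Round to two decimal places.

41.24

Helios's profit: π_H = (409 - 3Q)q_H - (115q_H + 2q_H²). Setting ∂π_H/∂q_H = 0: 294 - 10q_H - 3(q_G) = 0.
Granite's first-order condition: 381 - 8q_G - 3(q_H) = 0.
Rearranging gives the reaction functions q_H = (294 - 3q_G)/10 and q_G = (381 - 3q_H)/8.
Solving the pair: q_H = 1209/71, q_G = 41.2394.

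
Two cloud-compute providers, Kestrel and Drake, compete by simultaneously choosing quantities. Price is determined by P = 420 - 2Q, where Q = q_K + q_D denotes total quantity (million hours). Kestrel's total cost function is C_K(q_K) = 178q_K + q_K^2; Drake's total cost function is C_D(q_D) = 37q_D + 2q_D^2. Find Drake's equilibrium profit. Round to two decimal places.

Kestrel's profit: π_K = (420 - 2Q)q_K - (178q_K + q_K²). Setting ∂π_K/∂q_K = 0: 242 - 6q_K - 2(q_D) = 0.
Drake's profit: π_D = (420 - 2Q)q_D - (37q_D + 2q_D²). Setting ∂π_D/∂q_D = 0: 383 - 8q_D - 2(q_K) = 0.
Best responses: q_K = (242 - 2q_D)/6, q_D = (383 - 2q_K)/8.
Solving the pair: q_K = 585/22, q_D = 907/22.
Price P = 420 - 2·(746/11) = 284.3636.
Drake's profit: 284.3636·(907/22) - 37·(907/22) - 2(907/22)² = 6798.7521.

6798.75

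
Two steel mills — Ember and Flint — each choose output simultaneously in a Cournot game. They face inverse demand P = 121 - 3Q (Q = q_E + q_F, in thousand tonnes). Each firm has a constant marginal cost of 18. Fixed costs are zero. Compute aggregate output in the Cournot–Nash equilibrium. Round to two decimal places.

Each firm earns π_i = (121 - 3Q)q_i - 18q_i.
Setting ∂π_i/∂q_i = 0 with rivals' quantities fixed: 103 - 6q_i - 3q_j = 0.
With identical firms every q_j equals q_i, so q_j = q_i and 103 = 9q_i, giving q_i = 103/9.
Total output Q = 103/9 + 103/9 = 206/9.

22.89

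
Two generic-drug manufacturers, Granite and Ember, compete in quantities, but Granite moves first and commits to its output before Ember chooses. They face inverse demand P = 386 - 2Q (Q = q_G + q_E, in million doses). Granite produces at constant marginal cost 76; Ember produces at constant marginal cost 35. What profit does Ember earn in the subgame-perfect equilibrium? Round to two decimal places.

The follower Ember best-responds to any q_G: π_E = (386 - 2Q)q_E - 35q_E.
Follower FOC: 351 - 2q_G - 4q_E = 0, so q_E(q_G) = (351 - 2q_G)/4.
Granite substitutes q_E(q_G) into its own profit: π_G = q_G(386 - 2q_G - (351 - 2q_G)/2) - 76q_G = (421/2 - q_G)q_G - 76q_G.
Leader FOC: 269/2 - 2q_G = 0, so q_G = 269/4.
Then q_E = (351 - 2·(269/4))/4 = 433/8.
Price P = 386 - 2·(971/8) = 573/4.
Ember's profit: (573/4 - 35)·(433/8) = 5859.0313.

5859.03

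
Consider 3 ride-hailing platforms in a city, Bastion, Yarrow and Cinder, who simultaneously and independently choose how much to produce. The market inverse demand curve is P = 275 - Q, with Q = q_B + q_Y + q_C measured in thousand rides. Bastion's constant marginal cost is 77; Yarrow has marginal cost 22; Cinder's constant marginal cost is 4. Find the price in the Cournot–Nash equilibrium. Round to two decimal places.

94.50

Bastion's profit: π_B = (275 - Q)q_B - (77q_B). Setting ∂π_B/∂q_B = 0: 198 - 2q_B - (q_Y + q_C) = 0.
Yarrow's profit: π_Y = (275 - Q)q_Y - (22q_Y). Setting ∂π_Y/∂q_Y = 0: 253 - 2q_Y - (q_B + q_C) = 0.
Cinder's first-order condition: 271 - 2q_C - (q_B + q_Y) = 0.
Adding the 3 first-order conditions: 722 − 4Q = 0, so Q = 361/2.
Back-substituting: q_B = (198 − 361/2) = 35/2, q_Y = (253 − 361/2) = 145/2, q_C = (271 − 361/2) = 181/2.
Total output Q = 361/2, so price P = 275 - 361/2 = 189/2.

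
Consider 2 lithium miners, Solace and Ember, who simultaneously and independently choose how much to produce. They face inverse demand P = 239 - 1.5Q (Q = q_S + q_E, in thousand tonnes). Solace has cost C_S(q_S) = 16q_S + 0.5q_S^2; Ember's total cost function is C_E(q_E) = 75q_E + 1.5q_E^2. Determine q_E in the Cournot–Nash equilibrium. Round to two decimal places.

14.78

Solace's profit: π_S = (239 - 1.5Q)q_S - (16q_S + (1/2)q_S²). Setting ∂π_S/∂q_S = 0: 223 - 4q_S - (3/2)(q_E) = 0.
Ember's first-order condition: 164 - 6q_E - (3/2)(q_S) = 0.
Rearranging gives the reaction functions q_S = (223 - (3/2)q_E)/4 and q_E = (164 - (3/2)q_S)/6.
Substituting one into the other gives q_S = 1456/29 and q_E = 1286/87.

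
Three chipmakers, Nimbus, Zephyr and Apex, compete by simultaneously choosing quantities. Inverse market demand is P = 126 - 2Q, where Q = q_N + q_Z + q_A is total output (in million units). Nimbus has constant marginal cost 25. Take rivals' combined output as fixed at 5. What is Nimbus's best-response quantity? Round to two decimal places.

With rivals' combined output fixed at 5, Nimbus's profit is π_N = (126 - 2·5 - 2q_N)q_N - (25q_N) = (116 - 2q_N)q_N - (25q_N).
∂π_N/∂q_N = 91 - 4q_N = 0, so q_N = 91/4.

22.75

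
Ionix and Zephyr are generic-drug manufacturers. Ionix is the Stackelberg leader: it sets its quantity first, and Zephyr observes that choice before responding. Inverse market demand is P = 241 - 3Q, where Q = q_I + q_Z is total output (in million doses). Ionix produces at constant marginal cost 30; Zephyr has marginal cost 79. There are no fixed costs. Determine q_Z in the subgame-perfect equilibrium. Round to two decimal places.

The follower Zephyr best-responds to any q_I: π_Z = (241 - 3Q)q_Z - 79q_Z.
Follower FOC: 162 - 3q_I - 6q_Z = 0, so q_Z(q_I) = (162 - 3q_I)/6.
Ionix substitutes q_Z(q_I) into its own profit: π_I = q_I(241 - 3q_I - (162 - 3q_I)/2) - 30q_I = (160 - (3/2)q_I)q_I - 30q_I.
Leader FOC: 130 - 3q_I = 0, so q_I = 130/3.
Then q_Z = (162 - 3·(130/3))/6 = 16/3.

5.33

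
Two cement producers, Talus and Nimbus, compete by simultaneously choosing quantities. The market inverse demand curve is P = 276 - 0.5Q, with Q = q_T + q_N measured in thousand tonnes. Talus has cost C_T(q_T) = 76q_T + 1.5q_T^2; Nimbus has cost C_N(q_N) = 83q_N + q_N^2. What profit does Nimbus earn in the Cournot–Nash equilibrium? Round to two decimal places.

Talus's profit: π_T = (276 - 0.5Q)q_T - (76q_T + (3/2)q_T²). Setting ∂π_T/∂q_T = 0: 200 - 4q_T - (1/2)(q_N) = 0.
Nimbus's profit: π_N = (276 - 0.5Q)q_N - (83q_N + q_N²). Setting ∂π_N/∂q_N = 0: 193 - 3q_N - (1/2)(q_T) = 0.
So q_T = (200 - (1/2)q_N)/4 and q_N = (193 - (1/2)q_T)/3.
Substituting one into the other gives q_T = 42.8511 and q_N = 57.1915.
Price P = 276 - (1/2)·100.0426 = 225.9787.
Nimbus's profit: 225.9787·57.1915 - 83·57.1915 - 57.1915² = 4906.2997.

4906.30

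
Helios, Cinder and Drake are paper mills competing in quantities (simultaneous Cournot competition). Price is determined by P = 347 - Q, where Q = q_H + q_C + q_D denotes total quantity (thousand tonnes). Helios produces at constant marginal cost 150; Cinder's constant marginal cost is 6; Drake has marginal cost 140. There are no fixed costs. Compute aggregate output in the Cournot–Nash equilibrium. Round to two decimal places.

Helios's profit: π_H = (347 - Q)q_H - (150q_H). Setting ∂π_H/∂q_H = 0: 197 - 2q_H - (q_C + q_D) = 0.
Cinder's profit: π_C = (347 - Q)q_C - (6q_C). Setting ∂π_C/∂q_C = 0: 341 - 2q_C - (q_H + q_D) = 0.
Drake's profit: π_D = (347 - Q)q_D - (140q_D). Setting ∂π_D/∂q_D = 0: 207 - 2q_D - (q_H + q_C) = 0.
Adding the 3 conditions: 745 − 2Q − 2Q = 0, i.e. Q = 745/4.
Back-substituting: q_H = (197 − 745/4) = 43/4, q_C = (341 − 745/4) = 619/4, q_D = (207 − 745/4) = 83/4.
Total output Q = 43/4 + 619/4 + 83/4 = 745/4.

186.25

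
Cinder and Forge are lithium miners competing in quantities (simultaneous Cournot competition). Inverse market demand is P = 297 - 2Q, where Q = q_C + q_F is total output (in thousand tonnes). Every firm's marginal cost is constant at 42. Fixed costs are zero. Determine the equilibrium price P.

A representative firm's profit is π_i = q_i(297 - 2Q) - 42q_i.
Setting ∂π_i/∂q_i = 0 with rivals' quantities fixed: 255 - 4q_i - 2q_j = 0.
By symmetry each firm produces the same amount; substituting q_j = q_i yields q_i = 255/6 = 85/2.
Total output Q = 85, so price P = 297 - 2·85 = 127.

127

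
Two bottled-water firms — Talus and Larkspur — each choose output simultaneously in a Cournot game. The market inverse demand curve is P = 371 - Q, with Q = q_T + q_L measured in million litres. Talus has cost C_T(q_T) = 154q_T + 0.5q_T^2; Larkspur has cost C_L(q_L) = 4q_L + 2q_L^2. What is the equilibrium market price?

Talus's profit: π_T = (371 - Q)q_T - (154q_T + (1/2)q_T²). Setting ∂π_T/∂q_T = 0: 217 - 3q_T - (q_L) = 0.
Larkspur's first-order condition: 367 - 6q_L - (q_T) = 0.
Best responses: q_T = (217 - q_L)/3, q_L = (367 - q_T)/6.
Solving the pair: q_T = 55, q_L = 52.
Total output Q = 107, so price P = 371 - 107 = 264.

264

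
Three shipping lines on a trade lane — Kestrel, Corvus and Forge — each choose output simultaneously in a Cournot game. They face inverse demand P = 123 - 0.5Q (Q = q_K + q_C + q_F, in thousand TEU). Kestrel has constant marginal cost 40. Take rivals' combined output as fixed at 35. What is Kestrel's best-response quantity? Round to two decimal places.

65.50

With rivals' combined output fixed at 35, Kestrel's profit is π_K = (123 - (1/2)·35 - (1/2)q_K)q_K - (40q_K) = (211/2 - (1/2)q_K)q_K - (40q_K).
∂π_K/∂q_K = 131/2 - q_K = 0, so q_K = 131/2.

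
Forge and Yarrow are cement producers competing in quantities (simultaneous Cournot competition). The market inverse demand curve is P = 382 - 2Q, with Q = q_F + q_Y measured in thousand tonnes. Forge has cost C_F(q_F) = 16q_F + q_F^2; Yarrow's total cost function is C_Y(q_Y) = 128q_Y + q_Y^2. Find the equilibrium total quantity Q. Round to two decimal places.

Forge's profit: π_F = (382 - 2Q)q_F - (16q_F + q_F²). Setting ∂π_F/∂q_F = 0: 366 - 6q_F - 2(q_Y) = 0.
Yarrow's profit: π_Y = (382 - 2Q)q_Y - (128q_Y + q_Y²). Setting ∂π_Y/∂q_Y = 0: 254 - 6q_Y - 2(q_F) = 0.
So q_F = (366 - 2q_Y)/6 and q_Y = (254 - 2q_F)/6.
Solving the pair: q_F = 211/4, q_Y = 99/4.
Total output Q = 211/4 + 99/4 = 155/2.

77.50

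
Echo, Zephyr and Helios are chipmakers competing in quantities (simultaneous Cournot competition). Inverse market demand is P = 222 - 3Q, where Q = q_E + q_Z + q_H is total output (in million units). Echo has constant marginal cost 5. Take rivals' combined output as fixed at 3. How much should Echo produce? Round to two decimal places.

With rivals' combined output fixed at 3, Echo's profit is π_E = (222 - 3·3 - 3q_E)q_E - (5q_E) = (213 - 3q_E)q_E - (5q_E).
∂π_E/∂q_E = 208 - 6q_E = 0, so q_E = 104/3.

34.67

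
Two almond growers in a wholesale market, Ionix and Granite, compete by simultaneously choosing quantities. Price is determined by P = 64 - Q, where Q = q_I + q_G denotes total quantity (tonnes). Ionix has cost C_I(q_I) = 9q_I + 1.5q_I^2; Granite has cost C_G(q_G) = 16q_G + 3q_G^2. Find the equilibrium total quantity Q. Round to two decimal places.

14.79

Ionix's profit: π_I = (64 - Q)q_I - (9q_I + (3/2)q_I²). Setting ∂π_I/∂q_I = 0: 55 - 5q_I - (q_G) = 0.
Granite's profit: π_G = (64 - Q)q_G - (16q_G + 3q_G²). Setting ∂π_G/∂q_G = 0: 48 - 8q_G - (q_I) = 0.
Rearranging gives the reaction functions q_I = (55 - q_G)/5 and q_G = (48 - q_I)/8.
Substituting one into the other gives q_I = 392/39 and q_G = 185/39.
Total output Q = 392/39 + 185/39 = 577/39.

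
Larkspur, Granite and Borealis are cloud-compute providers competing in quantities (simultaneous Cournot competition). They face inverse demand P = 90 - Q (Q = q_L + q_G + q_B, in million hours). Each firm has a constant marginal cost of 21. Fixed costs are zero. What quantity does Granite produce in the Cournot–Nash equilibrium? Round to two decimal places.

A representative firm's profit is π_i = q_i(90 - Q) - 21q_i.
First-order condition (treating rivals' output as given): 69 - 2q_i - Σ_{j≠i} q_j = 0.
With identical firms every q_j equals q_i, so Σ_{j≠i} q_j = 2q_i and 69 = 4q_i, giving q_i = 69/4.

17.25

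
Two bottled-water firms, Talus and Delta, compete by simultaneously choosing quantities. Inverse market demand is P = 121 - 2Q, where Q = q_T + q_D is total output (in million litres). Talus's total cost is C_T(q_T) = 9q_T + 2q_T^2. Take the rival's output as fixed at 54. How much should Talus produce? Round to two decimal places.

0.50

With the rival's output fixed at 54, Talus's profit is π_T = (121 - 2·54 - 2q_T)q_T - (9q_T + 2q_T²) = (13 - 2q_T)q_T - (9q_T + 2q_T²).
∂π_T/∂q_T = 4 - 8q_T = 0, so q_T = 1/2.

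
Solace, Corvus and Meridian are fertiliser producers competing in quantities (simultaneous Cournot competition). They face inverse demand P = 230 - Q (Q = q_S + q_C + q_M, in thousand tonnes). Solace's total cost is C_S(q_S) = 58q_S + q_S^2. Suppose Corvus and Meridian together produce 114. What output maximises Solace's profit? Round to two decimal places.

With rivals' combined output fixed at 114, Solace's profit is π_S = (230 - 114 - q_S)q_S - (58q_S + q_S²) = (116 - q_S)q_S - (58q_S + q_S²).
∂π_S/∂q_S = 58 - 4q_S = 0, so q_S = 29/2.

14.50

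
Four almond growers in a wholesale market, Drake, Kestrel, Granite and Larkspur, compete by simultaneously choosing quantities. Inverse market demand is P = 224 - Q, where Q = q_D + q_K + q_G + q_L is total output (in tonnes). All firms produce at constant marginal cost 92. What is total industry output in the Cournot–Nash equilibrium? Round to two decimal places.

A representative firm's profit is π_i = q_i(224 - Q) - 92q_i.
Setting ∂π_i/∂q_i = 0 with rivals' quantities fixed: 132 - 2q_i - Σ_{j≠i} q_j = 0.
By symmetry each firm produces the same amount; substituting Σ_{j≠i} q_j = 3q_i yields q_i = 132/5.
Total output Q = 132/5 + 132/5 + 132/5 + 132/5 = 528/5.

105.60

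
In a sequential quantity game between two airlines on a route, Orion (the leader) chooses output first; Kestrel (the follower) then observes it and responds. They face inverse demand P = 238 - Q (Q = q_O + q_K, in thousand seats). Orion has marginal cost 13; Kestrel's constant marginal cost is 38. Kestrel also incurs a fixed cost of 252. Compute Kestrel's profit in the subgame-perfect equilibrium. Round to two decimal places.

Solve by backward induction. Given q_O, the follower Kestrel maximises π_K = (238 - q_O - q_K)q_K - 38q_K.
Setting the follower's marginal profit to zero, 200 - q_O - 2q_K = 0, i.e. q_K = (200 - q_O)/2.
The leader anticipates this reaction. Substituting into P = 238 - Q gives P = 138 - (1/2)q_O, so π_O = (138 - (1/2)q_O)q_O - 13q_O.
Leader FOC: 125 - q_O = 0, so q_O = 125.
Then q_K = (200 - 125)/2 = 75/2.
Price P = 238 - 325/2 = 151/2.
Kestrel's profit: (151/2 - 38)·(75/2) - 252 = 1154.2500.

1154.25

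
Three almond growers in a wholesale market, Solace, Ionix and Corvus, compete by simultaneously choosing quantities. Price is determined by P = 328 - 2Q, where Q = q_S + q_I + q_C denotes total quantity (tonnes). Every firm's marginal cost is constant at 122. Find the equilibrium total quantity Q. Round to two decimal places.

77.25

Each firm earns π_i = (328 - 2Q)q_i - 122q_i.
Setting ∂π_i/∂q_i = 0 with rivals' quantities fixed: 206 - 4q_i - 2·Σ_{j≠i} q_j = 0.
By symmetry each firm produces the same amount; substituting Σ_{j≠i} q_j = 2q_i yields q_i = 206/8 = 103/4.
Total output Q = 103/4 + 103/4 + 103/4 = 309/4.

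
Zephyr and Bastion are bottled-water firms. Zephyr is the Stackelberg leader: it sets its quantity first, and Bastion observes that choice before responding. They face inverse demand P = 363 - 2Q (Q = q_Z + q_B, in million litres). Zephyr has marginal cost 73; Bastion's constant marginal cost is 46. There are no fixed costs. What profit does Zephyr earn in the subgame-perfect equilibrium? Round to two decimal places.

4323.06

Solve by backward induction. Given q_Z, the follower Bastion maximises π_B = (363 - 2q_Z - 2q_B)q_B - 46q_B.
Setting the follower's marginal profit to zero, 317 - 2q_Z - 4q_B = 0, i.e. q_B = (317 - 2q_Z)/4.
The leader anticipates this reaction. Substituting into P = 363 - 2Q gives P = 409/2 - q_Z, so π_Z = (409/2 - q_Z)q_Z - 73q_Z.
Leader FOC: 263/2 - 2q_Z = 0, so q_Z = 263/4.
Then q_B = (317 - 2·(263/4))/4 = 371/8.
Price P = 363 - 2·(897/8) = 555/4.
Zephyr's profit: (555/4 - 73)·(263/4) = 4323.0625.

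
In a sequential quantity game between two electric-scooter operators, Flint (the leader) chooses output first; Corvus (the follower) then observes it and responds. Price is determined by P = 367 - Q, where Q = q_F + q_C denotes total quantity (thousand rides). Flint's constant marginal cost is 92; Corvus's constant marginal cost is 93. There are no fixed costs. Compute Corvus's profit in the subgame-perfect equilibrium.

4624

Solve by backward induction. Given q_F, the follower Corvus maximises π_C = (367 - q_F - q_C)q_C - 93q_C.
∂π_C/∂q_C = 274 - q_F - 2q_C = 0 gives the reaction function q_C = (274 - q_F)/2.
The leader anticipates this reaction. Substituting into P = 367 - Q gives P = 230 - (1/2)q_F, so π_F = (230 - (1/2)q_F)q_F - 92q_F.
The leader's first-order condition 138 - q_F = 0 yields q_F = 138.
Then q_C = (274 - 138)/2 = 68.
Price P = 367 - 206 = 161.
Corvus's profit: (161 - 93)·68 = 4624.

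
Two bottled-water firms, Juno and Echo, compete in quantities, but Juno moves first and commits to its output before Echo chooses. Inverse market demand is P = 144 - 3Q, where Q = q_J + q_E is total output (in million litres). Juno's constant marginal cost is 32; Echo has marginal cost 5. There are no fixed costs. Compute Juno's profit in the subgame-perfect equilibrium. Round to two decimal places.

301.04

The follower Echo best-responds to any q_J: π_E = (144 - 3Q)q_E - 5q_E.
Setting the follower's marginal profit to zero, 139 - 3q_J - 6q_E = 0, i.e. q_E = (139 - 3q_J)/6.
The leader anticipates this reaction. Substituting into P = 144 - 3Q gives P = 149/2 - (3/2)q_J, so π_J = (149/2 - (3/2)q_J)q_J - 32q_J.
The leader's first-order condition 85/2 - 3q_J = 0 yields q_J = 85/6.
Then q_E = (139 - 3·(85/6))/6 = 193/12.
Price P = 144 - 3·(121/4) = 213/4.
Juno's profit: (213/4 - 32)·(85/6) = 301.0417.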